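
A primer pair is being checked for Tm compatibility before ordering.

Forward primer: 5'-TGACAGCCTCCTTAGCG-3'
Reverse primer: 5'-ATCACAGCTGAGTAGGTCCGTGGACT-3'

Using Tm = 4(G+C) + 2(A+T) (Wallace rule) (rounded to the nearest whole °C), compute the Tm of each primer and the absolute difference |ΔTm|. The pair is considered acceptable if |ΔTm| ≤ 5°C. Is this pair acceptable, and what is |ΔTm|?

|ΔTm| = 26°C; the pair is not acceptable.

Forward: A=3 T=4 G=4 C=6 → Tm = 2·7 + 4·10 = 54°C.
Reverse: A=6 T=6 G=8 C=6 → Tm = 2·12 + 4·14 = 80°C.
|ΔTm| = |54 − 80| = 26°C, > 5°C.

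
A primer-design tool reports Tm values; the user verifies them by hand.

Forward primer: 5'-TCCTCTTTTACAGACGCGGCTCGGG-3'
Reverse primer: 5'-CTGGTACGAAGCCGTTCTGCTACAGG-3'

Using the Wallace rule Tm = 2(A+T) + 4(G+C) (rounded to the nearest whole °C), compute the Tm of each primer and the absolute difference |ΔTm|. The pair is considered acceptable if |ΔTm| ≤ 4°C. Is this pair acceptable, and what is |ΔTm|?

Forward: A=3 T=7 G=7 C=8 → Tm = 2·10 + 4·15 = 80°C.
Reverse: A=5 T=6 G=8 C=7 → Tm = 2·11 + 4·15 = 82°C.
|ΔTm| = |80 − 82| = 2°C, ≤ 4°C.

|ΔTm| = 2°C; the pair is acceptable.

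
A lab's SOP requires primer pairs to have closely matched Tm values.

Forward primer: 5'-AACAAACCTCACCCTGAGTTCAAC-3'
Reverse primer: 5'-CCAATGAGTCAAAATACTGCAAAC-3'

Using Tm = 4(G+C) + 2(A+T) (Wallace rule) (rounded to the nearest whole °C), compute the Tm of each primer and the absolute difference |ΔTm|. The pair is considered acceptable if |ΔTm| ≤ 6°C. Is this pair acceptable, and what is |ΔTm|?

|ΔTm| = 4°C; the pair is acceptable.

Forward: A=9 T=4 G=2 C=9 → Tm = 2·13 + 4·11 = 70°C.
Reverse: A=11 T=4 G=3 C=6 → Tm = 2·15 + 4·9 = 66°C.
|ΔTm| = |70 − 66| = 4°C, ≤ 6°C.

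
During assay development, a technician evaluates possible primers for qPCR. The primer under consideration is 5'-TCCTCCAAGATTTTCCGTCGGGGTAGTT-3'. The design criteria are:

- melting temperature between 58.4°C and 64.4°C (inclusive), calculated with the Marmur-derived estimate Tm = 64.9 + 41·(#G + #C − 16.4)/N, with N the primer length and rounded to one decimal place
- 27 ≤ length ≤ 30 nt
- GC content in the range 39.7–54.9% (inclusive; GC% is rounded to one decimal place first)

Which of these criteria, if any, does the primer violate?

Base counts: A=4, T=10, G=7, C=7 (length 28).
Tm: Tm = 64.9 + 41·(14 − 16.4)/28 = 61.4°C ✓
length: length 28 ✓
GC content: GC 14/28 = 50.0% ✓

Meets all criteria.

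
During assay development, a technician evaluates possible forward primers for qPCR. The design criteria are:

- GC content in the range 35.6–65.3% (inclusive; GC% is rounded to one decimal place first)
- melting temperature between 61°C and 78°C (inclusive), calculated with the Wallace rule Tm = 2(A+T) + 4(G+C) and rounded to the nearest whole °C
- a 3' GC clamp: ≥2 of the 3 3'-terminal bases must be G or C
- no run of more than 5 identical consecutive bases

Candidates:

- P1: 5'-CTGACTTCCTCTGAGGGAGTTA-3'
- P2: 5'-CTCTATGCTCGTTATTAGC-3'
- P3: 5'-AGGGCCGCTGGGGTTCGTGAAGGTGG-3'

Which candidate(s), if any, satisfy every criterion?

P1 (22 nt, A=4 T=7 G=6 C=5): GC 11/22 = 50.0% ✓; Tm = 2·11 + 4·11 = 66°C ✓; 3' end TTA has 0 G/C, need ≥2 ✗; longest run = 3 ✓ — fails.
P2 (19 nt, A=3 T=8 G=3 C=5): GC 8/19 = 42.1% ✓; Tm = 2·11 + 4·8 = 54°C, outside 61–78°C ✗; 3' end AGC has 2 G/C ✓; longest run = 2 ✓ — fails.
P3 (26 nt, A=3 T=5 G=14 C=4): GC 18/26 = 69.2%, outside 35.6–65.3% ✗; Tm = 2·8 + 4·18 = 88°C, outside 61–78°C ✗; 3' end TGG has 2 G/C ✓; longest run = 4 ✓ — fails.

None of the candidates satisfy all criteria.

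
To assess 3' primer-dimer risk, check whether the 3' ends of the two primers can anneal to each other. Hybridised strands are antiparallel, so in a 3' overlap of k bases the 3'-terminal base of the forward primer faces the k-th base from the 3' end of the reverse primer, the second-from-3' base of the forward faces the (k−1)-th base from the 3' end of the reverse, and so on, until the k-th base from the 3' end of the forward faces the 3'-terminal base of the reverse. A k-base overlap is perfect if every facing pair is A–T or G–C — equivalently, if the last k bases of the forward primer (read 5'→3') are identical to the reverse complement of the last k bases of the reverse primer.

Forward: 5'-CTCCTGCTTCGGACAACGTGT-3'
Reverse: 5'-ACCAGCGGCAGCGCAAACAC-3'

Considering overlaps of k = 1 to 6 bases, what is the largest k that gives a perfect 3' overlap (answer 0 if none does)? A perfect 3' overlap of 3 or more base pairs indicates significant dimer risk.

Longest perfect overlap: 4 complementary base pairs; significant dimer risk (threshold 3).

Last 6 bases (5'→3') — forward …ACGTGT, reverse …AAACAC.
Reverse complement of the reverse primer's last 6 bases: GTGTTT; its first k bases are the reverse complement of the reverse primer's last k bases, so a perfect k-base overlap needs the forward primer's last k bases to equal them.
Comparing (forward last k vs required): k=1: T vs G ✗; k=2: GT vs GT ✓; k=3: TGT vs GTG ✗; k=4: GTGT vs GTGT ✓; k=5: CGTGT vs GTGTT ✗; k=6: ACGTGT vs GTGTTT ✗.
Perfect overlaps at k = 2, 4; the largest is 4.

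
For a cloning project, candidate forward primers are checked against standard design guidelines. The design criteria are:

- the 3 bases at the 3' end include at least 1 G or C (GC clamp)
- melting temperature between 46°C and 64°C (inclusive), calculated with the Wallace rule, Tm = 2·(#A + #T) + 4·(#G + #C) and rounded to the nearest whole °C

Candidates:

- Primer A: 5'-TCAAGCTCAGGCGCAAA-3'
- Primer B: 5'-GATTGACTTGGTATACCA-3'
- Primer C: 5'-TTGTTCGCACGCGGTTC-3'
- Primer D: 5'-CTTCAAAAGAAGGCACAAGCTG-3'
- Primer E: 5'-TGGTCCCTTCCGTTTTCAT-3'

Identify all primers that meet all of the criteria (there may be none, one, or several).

Primer B, Primer C, Primer D and Primer E.

Primer A (17 nt, A=6 T=2 G=4 C=5): 3' end AAA has 0 G/C, need ≥1 ✗; Tm = 2·8 + 4·9 = 52°C ✓ — fails.
Primer B (18 nt, A=5 T=6 G=4 C=3): 3' end CCA has 2 G/C ✓; Tm = 2·11 + 4·7 = 50°C ✓ — passes.
Primer C (17 nt, A=1 T=6 G=5 C=5): 3' end TTC has 1 G/C ✓; Tm = 2·7 + 4·10 = 54°C ✓ — passes.
Primer D (22 nt, A=9 T=3 G=5 C=5): 3' end CTG has 2 G/C ✓; Tm = 2·12 + 4·10 = 64°C ✓ — passes.
Primer E (19 nt, A=1 T=9 G=3 C=6): 3' end CAT has 1 G/C ✓; Tm = 2·10 + 4·9 = 56°C ✓ — passes.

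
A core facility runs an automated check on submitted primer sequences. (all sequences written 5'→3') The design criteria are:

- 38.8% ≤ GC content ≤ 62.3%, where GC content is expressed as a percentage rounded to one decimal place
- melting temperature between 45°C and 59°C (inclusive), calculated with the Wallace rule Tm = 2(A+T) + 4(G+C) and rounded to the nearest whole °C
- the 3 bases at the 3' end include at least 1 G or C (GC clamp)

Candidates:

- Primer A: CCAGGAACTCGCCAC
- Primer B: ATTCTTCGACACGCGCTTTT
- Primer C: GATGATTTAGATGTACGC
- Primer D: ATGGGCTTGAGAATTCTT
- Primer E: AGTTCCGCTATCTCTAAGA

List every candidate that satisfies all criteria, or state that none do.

Primer A (15 nt, A=4 T=1 G=3 C=7): GC 10/15 = 66.7%, outside 38.8–62.3% ✗; Tm = 2·5 + 4·10 = 50°C ✓; 3' end CAC has 2 G/C ✓ — fails.
Primer B (20 nt, A=3 T=8 G=3 C=6): GC 9/20 = 45.0% ✓; Tm = 2·11 + 4·9 = 58°C ✓; 3' end TTT has 0 G/C, need ≥1 ✗ — fails.
Primer C (18 nt, A=5 T=6 G=5 C=2): GC 7/18 = 38.9% ✓; Tm = 2·11 + 4·7 = 50°C ✓; 3' end CGC has 3 G/C ✓ — passes.
Primer D (18 nt, A=4 T=7 G=5 C=2): GC 7/18 = 38.9% ✓; Tm = 2·11 + 4·7 = 50°C ✓; 3' end CTT has 1 G/C ✓ — passes.
Primer E (19 nt, A=5 T=6 G=3 C=5): GC 8/19 = 42.1% ✓; Tm = 2·11 + 4·8 = 54°C ✓; 3' end AGA has 1 G/C ✓ — passes.

Primer C, Primer D and Primer E.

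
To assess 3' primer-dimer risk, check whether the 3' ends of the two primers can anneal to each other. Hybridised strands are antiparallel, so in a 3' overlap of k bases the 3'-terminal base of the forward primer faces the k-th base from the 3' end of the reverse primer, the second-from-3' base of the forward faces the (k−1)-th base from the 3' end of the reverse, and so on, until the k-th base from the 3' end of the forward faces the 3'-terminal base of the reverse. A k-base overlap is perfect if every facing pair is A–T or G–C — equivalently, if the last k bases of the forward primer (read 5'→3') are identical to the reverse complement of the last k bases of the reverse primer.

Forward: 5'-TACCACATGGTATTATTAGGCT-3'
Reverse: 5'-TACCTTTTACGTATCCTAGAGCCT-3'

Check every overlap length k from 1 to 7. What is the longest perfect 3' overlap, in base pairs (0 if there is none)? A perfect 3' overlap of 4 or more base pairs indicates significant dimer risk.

Longest perfect overlap: 5 complementary base pairs; significant dimer risk (threshold 4).

Last 7 bases (5'→3') — forward …TTAGGCT, reverse …AGAGCCT.
Reverse complement of the reverse primer's last 7 bases: AGGCTCT; its first k bases are the reverse complement of the reverse primer's last k bases, so a perfect k-base overlap needs the forward primer's last k bases to equal them.
Comparing (forward last k vs required): k=1: T vs A ✗; k=2: CT vs AG ✗; k=3: GCT vs AGG ✗; k=4: GGCT vs AGGC ✗; k=5: AGGCT vs AGGCT ✓; k=6: TAGGCT vs AGGCTC ✗; k=7: TTAGGCT vs AGGCTCT ✗.
Only k = 5 is perfect, so the longest perfect 3' overlap is 5.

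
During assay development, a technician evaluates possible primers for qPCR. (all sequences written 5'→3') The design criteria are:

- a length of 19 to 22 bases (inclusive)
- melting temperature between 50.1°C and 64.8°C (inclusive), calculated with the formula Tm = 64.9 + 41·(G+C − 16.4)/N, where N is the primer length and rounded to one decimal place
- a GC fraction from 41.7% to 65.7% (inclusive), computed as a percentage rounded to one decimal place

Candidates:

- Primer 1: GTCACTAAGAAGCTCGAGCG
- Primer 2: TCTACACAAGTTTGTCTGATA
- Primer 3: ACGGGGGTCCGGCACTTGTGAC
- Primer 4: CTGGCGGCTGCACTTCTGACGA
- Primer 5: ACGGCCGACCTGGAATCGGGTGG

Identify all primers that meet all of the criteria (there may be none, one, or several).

Primer 1 and Primer 4.

Primer 1 (20 nt, A=6 T=3 G=6 C=5): length 20 ✓; Tm = 64.9 + 41·(11 − 16.4)/20 = 53.8°C ✓; GC 11/20 = 55.0% ✓ — passes.
Primer 2 (21 nt, A=6 T=8 G=3 C=4): length 21 ✓; Tm = 64.9 + 41·(7 − 16.4)/21 = 46.5°C, outside 50.1–64.8°C ✗; GC 7/21 = 33.3%, outside 41.7–65.7% ✗ — fails.
Primer 3 (22 nt, A=3 T=4 G=9 C=6): length 22 ✓; Tm = 64.9 + 41·(15 − 16.4)/22 = 62.3°C ✓; GC 15/22 = 68.2%, outside 41.7–65.7% ✗ — fails.
Primer 4 (22 nt, A=3 T=5 G=7 C=7): length 22 ✓; Tm = 64.9 + 41·(14 − 16.4)/22 = 60.4°C ✓; GC 14/22 = 63.6% ✓ — passes.
Primer 5 (23 nt, A=4 T=3 G=10 C=6): length 23, outside 19–22 ✗; Tm = 64.9 + 41·(16 − 16.4)/23 = 64.2°C ✓; GC 16/23 = 69.6%, outside 41.7–65.7% ✗ — fails.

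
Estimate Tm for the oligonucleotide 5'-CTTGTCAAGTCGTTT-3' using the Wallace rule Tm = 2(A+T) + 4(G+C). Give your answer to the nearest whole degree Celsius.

42°C

Base counts: A=2, T=7, G=3, C=3 (length 15).
Tm = 2·(2+7) + 4·(3+3) = 2·9 + 4·6 = 18 + 24 = 42°C.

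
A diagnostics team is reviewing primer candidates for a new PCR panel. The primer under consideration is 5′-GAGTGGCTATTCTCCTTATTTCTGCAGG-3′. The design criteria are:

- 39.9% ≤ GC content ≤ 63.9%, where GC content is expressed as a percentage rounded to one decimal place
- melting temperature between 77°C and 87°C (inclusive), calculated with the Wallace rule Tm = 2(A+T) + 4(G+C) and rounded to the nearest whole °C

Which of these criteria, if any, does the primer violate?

Base counts: A=4, T=11, G=7, C=6 (length 28).
GC content: GC 13/28 = 46.4% ✓
Tm: Tm = 2·15 + 4·13 = 82°C ✓

Meets all criteria.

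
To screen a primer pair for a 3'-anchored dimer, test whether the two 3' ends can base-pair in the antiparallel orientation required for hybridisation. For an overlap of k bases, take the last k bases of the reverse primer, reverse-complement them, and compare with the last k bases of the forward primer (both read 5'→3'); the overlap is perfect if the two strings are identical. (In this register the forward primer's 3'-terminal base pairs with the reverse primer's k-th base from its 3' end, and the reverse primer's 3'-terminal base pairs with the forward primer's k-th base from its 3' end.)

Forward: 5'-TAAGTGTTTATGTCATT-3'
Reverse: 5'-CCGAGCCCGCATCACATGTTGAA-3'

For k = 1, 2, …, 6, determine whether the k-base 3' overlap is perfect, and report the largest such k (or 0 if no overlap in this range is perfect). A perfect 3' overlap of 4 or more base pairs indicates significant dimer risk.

Longest perfect overlap: 2 complementary base pairs; below the dimer-risk threshold (threshold 4).

Last 6 bases (5'→3') — forward …GTCATT, reverse …GTTGAA.
Reverse complement of the reverse primer's last 6 bases: TTCAAC; its first k bases are the reverse complement of the reverse primer's last k bases, so a perfect k-base overlap needs the forward primer's last k bases to equal them.
Comparing (forward last k vs required): k=1: T vs T ✓; k=2: TT vs TT ✓; k=3: ATT vs TTC ✗; k=4: CATT vs TTCA ✗; k=5: TCATT vs TTCAA ✗; k=6: GTCATT vs TTCAAC ✗.
Perfect overlaps at k = 1, 2; the largest is 2.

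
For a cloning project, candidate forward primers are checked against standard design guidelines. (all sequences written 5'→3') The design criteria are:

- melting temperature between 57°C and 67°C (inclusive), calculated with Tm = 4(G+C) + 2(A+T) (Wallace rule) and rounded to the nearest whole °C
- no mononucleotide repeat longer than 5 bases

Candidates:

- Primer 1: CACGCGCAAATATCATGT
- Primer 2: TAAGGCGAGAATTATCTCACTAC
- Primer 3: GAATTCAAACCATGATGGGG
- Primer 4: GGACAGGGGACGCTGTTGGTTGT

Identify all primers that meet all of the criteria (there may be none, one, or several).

Primer 2 and Primer 3.

Primer 1 (18 nt, A=6 T=4 G=3 C=5): Tm = 2·10 + 4·8 = 52°C, outside 57–67°C ✗; longest run = 3 ✓ — fails.
Primer 2 (23 nt, A=8 T=6 G=4 C=5): Tm = 2·14 + 4·9 = 64°C ✓; longest run = 2 ✓ — passes.
Primer 3 (20 nt, A=7 T=4 G=6 C=3): Tm = 2·11 + 4·9 = 58°C ✓; longest run = 4 ✓ — passes.
Primer 4 (23 nt, A=3 T=6 G=11 C=3): Tm = 2·9 + 4·14 = 74°C, outside 57–67°C ✗; longest run = 4 ✓ — fails.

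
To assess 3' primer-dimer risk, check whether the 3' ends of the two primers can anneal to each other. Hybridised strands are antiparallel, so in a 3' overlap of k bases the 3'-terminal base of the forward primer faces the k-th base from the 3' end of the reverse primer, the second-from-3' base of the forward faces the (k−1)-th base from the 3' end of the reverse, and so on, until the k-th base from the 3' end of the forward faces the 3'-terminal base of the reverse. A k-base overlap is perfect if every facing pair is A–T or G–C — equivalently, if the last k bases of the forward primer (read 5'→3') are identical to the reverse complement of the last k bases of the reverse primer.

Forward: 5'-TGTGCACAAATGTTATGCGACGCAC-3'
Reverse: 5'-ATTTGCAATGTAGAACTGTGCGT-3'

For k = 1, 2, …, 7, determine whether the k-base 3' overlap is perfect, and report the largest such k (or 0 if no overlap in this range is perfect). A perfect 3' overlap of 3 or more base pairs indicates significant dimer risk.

Last 7 bases (5'→3') — forward …GACGCAC, reverse …TGTGCGT.
Reverse complement of the reverse primer's last 7 bases: ACGCACA; its first k bases are the reverse complement of the reverse primer's last k bases, so a perfect k-base overlap needs the forward primer's last k bases to equal them.
Comparing (forward last k vs required): k=1: C vs A ✗; k=2: AC vs AC ✓; k=3: CAC vs ACG ✗; k=4: GCAC vs ACGC ✗; k=5: CGCAC vs ACGCA ✗; k=6: ACGCAC vs ACGCAC ✓; k=7: GACGCAC vs ACGCACA ✗.
Perfect overlaps at k = 2, 6; the largest is 6.

Longest perfect overlap: 6 complementary base pairs; significant dimer risk (threshold 3).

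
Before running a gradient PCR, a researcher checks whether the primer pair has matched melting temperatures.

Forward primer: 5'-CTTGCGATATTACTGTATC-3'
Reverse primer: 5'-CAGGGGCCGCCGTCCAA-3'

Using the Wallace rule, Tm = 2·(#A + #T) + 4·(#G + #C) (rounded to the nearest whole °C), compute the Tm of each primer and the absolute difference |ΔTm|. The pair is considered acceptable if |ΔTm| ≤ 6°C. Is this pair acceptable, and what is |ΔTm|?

|ΔTm| = 8°C; the pair is not acceptable.

Forward: A=4 T=8 G=3 C=4 → Tm = 2·12 + 4·7 = 52°C.
Reverse: A=3 T=1 G=6 C=7 → Tm = 2·4 + 4·13 = 60°C.
|ΔTm| = |52 − 60| = 8°C, > 6°C.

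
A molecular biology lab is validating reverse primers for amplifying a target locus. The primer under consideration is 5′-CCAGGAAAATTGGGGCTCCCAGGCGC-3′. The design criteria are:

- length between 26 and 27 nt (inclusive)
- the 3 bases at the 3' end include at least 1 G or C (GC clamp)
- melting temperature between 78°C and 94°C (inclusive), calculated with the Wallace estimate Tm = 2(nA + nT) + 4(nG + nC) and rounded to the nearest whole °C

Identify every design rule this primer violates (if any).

Meets all criteria.

Base counts: A=6, T=3, G=9, C=8 (length 26).
length: length 26 ✓
GC clamp: 3' end CGC has 3 G/C ✓
Tm: Tm = 2·9 + 4·17 = 86°C ✓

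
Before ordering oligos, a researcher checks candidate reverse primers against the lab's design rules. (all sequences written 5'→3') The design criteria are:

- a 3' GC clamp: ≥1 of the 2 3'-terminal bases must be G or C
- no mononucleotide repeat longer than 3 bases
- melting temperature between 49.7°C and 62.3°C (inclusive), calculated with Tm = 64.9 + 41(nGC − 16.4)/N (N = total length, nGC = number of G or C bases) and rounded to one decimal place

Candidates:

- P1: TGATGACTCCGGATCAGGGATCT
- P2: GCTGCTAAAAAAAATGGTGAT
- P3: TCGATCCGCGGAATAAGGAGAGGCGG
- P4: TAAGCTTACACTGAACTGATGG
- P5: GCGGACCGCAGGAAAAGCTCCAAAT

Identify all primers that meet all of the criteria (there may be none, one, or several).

P1 and P4.

P1 (23 nt, A=5 T=6 G=7 C=5): 3' end CT has 1 G/C ✓; longest run = 3 ✓; Tm = 64.9 + 41·(12 − 16.4)/23 = 57.1°C ✓ — passes.
P2 (21 nt, A=9 T=5 G=5 C=2): 3' end AT has 0 G/C, need ≥1 ✗; longest run = 8, exceeds 3 ✗; Tm = 64.9 + 41·(7 − 16.4)/21 = 46.5°C, outside 49.7–62.3°C ✗ — fails.
P3 (26 nt, A=7 T=3 G=11 C=5): 3' end GG has 2 G/C ✓; longest run = 2 ✓; Tm = 64.9 + 41·(16 − 16.4)/26 = 64.3°C, outside 49.7–62.3°C ✗ — fails.
P4 (22 nt, A=7 T=6 G=5 C=4): 3' end GG has 2 G/C ✓; longest run = 2 ✓; Tm = 64.9 + 41·(9 − 16.4)/22 = 51.1°C ✓ — passes.
P5 (25 nt, A=9 T=2 G=7 C=7): 3' end AT has 0 G/C, need ≥1 ✗; longest run = 4, exceeds 3 ✗; Tm = 64.9 + 41·(14 − 16.4)/25 = 61.0°C ✓ — fails.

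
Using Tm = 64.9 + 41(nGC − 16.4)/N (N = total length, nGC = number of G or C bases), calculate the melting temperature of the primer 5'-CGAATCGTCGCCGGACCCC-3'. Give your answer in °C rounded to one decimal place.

Base counts: A=3, T=2, G=5, C=9; G+C = 14, N = 19.
Tm = 64.9 + 41·(14 − 16.4)/19 = 64.9 + -98.40/19 = 59.7°C.

59.7°C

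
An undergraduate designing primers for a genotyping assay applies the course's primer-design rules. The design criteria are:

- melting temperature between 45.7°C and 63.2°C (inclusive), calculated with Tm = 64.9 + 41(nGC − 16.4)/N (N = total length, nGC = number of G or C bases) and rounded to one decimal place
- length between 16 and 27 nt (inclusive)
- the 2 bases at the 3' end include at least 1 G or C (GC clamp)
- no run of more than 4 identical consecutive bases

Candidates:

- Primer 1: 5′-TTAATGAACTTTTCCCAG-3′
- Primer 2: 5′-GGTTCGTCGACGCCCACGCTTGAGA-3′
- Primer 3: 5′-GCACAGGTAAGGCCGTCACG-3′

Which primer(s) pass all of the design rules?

Primer 1 (18 nt, A=5 T=7 G=2 C=4): Tm = 64.9 + 41·(6 − 16.4)/18 = 41.2°C, outside 45.7–63.2°C ✗; length 18 ✓; 3' end AG has 1 G/C ✓; longest run = 4 ✓ — fails.
Primer 2 (25 nt, A=4 T=5 G=8 C=8): Tm = 64.9 + 41·(16 − 16.4)/25 = 64.2°C, outside 45.7–63.2°C ✗; length 25 ✓; 3' end GA has 1 G/C ✓; longest run = 3 ✓ — fails.
Primer 3 (20 nt, A=5 T=2 G=7 C=6): Tm = 64.9 + 41·(13 − 16.4)/20 = 57.9°C ✓; length 20 ✓; 3' end CG has 2 G/C ✓; longest run = 2 ✓ — passes.

Primer 3 only.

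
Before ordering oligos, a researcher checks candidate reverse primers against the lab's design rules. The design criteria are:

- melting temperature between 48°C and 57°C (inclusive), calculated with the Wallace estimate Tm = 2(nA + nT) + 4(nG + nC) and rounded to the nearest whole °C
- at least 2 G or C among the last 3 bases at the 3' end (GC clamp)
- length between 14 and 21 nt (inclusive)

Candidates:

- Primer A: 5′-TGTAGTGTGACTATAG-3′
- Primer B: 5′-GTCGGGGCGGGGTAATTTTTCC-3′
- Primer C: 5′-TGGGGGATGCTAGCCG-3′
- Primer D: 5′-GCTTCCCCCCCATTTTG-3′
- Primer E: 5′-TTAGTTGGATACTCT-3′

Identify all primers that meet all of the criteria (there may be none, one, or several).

Primer C only.

Primer A (16 nt, A=4 T=6 G=5 C=1): Tm = 2·10 + 4·6 = 44°C, outside 48–57°C ✗; 3' end TAG has 1 G/C, need ≥2 ✗; length 16 ✓ — fails.
Primer B (22 nt, A=2 T=7 G=9 C=4): Tm = 2·9 + 4·13 = 70°C, outside 48–57°C ✗; 3' end TCC has 2 G/C ✓; length 22, outside 14–21 ✗ — fails.
Primer C (16 nt, A=2 T=3 G=8 C=3): Tm = 2·5 + 4·11 = 54°C ✓; 3' end CCG has 3 G/C ✓; length 16 ✓ — passes.
Primer D (17 nt, A=1 T=6 G=2 C=8): Tm = 2·7 + 4·10 = 54°C ✓; 3' end TTG has 1 G/C, need ≥2 ✗; length 17 ✓ — fails.
Primer E (15 nt, A=3 T=7 G=3 C=2): Tm = 2·10 + 4·5 = 40°C, outside 48–57°C ✗; 3' end TCT has 1 G/C, need ≥2 ✗; length 15 ✓ — fails.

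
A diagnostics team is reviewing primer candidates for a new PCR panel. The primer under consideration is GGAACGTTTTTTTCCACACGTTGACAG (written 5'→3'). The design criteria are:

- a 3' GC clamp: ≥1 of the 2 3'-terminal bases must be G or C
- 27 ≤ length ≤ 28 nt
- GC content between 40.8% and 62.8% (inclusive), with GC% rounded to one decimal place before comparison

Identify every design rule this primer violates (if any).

Base counts: A=6, T=9, G=6, C=6 (length 27).
GC clamp: 3' end AG has 1 G/C ✓
length: length 27 ✓
GC content: GC 12/27 = 44.4% ✓

Meets all criteria.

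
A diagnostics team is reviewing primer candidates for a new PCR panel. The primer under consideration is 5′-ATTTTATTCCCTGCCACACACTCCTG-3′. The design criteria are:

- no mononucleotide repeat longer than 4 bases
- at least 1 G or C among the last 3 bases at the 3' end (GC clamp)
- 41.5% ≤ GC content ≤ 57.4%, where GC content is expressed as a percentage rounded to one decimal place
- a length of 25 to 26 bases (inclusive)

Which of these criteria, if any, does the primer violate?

Base counts: A=5, T=9, G=2, C=10 (length 26).
homopolymer run: longest run = 4 ✓
GC clamp: 3' end CTG has 2 G/C ✓
GC content: GC 12/26 = 46.2% ✓
length: length 26 ✓

Meets all criteria.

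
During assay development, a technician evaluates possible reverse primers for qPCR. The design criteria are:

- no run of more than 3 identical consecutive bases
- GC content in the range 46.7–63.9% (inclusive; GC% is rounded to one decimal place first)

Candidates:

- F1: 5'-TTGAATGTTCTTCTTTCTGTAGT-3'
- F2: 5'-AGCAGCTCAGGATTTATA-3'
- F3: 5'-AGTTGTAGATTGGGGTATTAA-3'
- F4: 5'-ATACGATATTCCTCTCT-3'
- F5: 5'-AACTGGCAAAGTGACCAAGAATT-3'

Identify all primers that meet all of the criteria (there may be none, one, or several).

F1 (23 nt, A=3 T=13 G=4 C=3): longest run = 3 ✓; GC 7/23 = 30.4%, outside 46.7–63.9% ✗ — fails.
F2 (18 nt, A=6 T=5 G=4 C=3): longest run = 3 ✓; GC 7/18 = 38.9%, outside 46.7–63.9% ✗ — fails.
F3 (21 nt, A=6 T=8 G=7 C=0): longest run = 4, exceeds 3 ✗; GC 7/21 = 33.3%, outside 46.7–63.9% ✗ — fails.
F4 (17 nt, A=4 T=7 G=1 C=5): longest run = 2 ✓; GC 6/17 = 35.3%, outside 46.7–63.9% ✗ — fails.
F5 (23 nt, A=10 T=4 G=5 C=4): longest run = 3 ✓; GC 9/23 = 39.1%, outside 46.7–63.9% ✗ — fails.

None of the candidates satisfy all criteria.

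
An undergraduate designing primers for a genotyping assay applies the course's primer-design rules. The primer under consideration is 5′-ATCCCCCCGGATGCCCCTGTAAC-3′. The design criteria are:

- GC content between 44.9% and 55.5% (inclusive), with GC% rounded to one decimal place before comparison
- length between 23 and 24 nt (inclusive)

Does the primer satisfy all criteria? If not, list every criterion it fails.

Fails: GC content.

Base counts: A=4, T=4, G=4, C=11 (length 23).
GC content: GC 15/23 = 65.2%, outside 44.9–55.5% ✗
length: length 23 ✓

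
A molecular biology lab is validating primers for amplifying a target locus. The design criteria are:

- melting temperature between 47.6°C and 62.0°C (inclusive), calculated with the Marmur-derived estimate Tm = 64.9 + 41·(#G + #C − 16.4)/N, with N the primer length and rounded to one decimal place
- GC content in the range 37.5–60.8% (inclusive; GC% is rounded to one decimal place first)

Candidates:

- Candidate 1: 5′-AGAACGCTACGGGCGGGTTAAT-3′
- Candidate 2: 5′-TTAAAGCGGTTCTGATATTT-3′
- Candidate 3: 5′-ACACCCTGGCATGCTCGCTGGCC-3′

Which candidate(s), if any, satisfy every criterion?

Candidate 1 (22 nt, A=6 T=4 G=8 C=4): Tm = 64.9 + 41·(12 − 16.4)/22 = 56.7°C ✓; GC 12/22 = 54.5% ✓ — passes.
Candidate 2 (20 nt, A=5 T=9 G=4 C=2): Tm = 64.9 + 41·(6 − 16.4)/20 = 43.6°C, outside 47.6–62.0°C ✗; GC 6/20 = 30.0%, outside 37.5–60.8% ✗ — fails.
Candidate 3 (23 nt, A=3 T=4 G=6 C=10): Tm = 64.9 + 41·(16 − 16.4)/23 = 64.2°C, outside 47.6–62.0°C ✗; GC 16/23 = 69.6%, outside 37.5–60.8% ✗ — fails.

Candidate 1 only.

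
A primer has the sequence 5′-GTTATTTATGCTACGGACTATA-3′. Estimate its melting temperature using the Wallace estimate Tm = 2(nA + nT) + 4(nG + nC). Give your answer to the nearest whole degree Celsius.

58°C

Base counts: A=6, T=9, G=4, C=3 (length 22).
Tm = 2·(6+9) + 4·(4+3) = 2·15 + 4·7 = 30 + 28 = 58°C.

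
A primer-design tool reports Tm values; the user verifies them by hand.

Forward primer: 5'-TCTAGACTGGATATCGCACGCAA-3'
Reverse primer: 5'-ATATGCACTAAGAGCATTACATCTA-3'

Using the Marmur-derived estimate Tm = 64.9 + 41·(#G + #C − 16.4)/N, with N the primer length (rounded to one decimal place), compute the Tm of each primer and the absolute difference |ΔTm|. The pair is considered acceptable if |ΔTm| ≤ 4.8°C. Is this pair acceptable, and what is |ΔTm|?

|ΔTm| = 4.2°C; the pair is acceptable.

Forward: G+C = 11, N = 23 → Tm = 64.9 + 41·(11 − 16.4)/23 = 55.3°C.
Reverse: G+C = 8, N = 25 → Tm = 64.9 + 41·(8 − 16.4)/25 = 51.1°C.
|ΔTm| = |55.3 − 51.1| = 4.2°C, ≤ 4.8°C.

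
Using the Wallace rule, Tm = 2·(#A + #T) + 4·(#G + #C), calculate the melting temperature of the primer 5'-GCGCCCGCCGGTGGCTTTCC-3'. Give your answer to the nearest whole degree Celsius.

72°C

Base counts: A=0, T=4, G=7, C=9 (length 20).
Tm = 2·(0+4) + 4·(7+9) = 2·4 + 4·16 = 8 + 64 = 72°C.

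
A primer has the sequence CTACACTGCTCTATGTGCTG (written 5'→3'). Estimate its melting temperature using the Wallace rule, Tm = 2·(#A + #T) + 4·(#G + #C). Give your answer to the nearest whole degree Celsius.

Base counts: A=3, T=7, G=4, C=6 (length 20).
Tm = 2·(3+7) + 4·(4+6) = 2·10 + 4·10 = 20 + 40 = 60°C.

60°C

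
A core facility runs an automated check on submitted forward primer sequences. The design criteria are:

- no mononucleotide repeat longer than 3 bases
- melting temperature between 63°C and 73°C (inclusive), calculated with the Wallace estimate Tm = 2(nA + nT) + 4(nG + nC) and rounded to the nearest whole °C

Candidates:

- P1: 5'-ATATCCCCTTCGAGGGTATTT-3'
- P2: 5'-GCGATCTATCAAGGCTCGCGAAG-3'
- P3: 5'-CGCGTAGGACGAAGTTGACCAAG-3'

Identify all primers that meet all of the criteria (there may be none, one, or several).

P2 and P3.

P1 (21 nt, A=4 T=8 G=4 C=5): longest run = 4, exceeds 3 ✗; Tm = 2·12 + 4·9 = 60°C, outside 63–73°C ✗ — fails.
P2 (23 nt, A=6 T=4 G=7 C=6): longest run = 2 ✓; Tm = 2·10 + 4·13 = 72°C ✓ — passes.
P3 (23 nt, A=7 T=3 G=8 C=5): longest run = 2 ✓; Tm = 2·10 + 4·13 = 72°C ✓ — passes.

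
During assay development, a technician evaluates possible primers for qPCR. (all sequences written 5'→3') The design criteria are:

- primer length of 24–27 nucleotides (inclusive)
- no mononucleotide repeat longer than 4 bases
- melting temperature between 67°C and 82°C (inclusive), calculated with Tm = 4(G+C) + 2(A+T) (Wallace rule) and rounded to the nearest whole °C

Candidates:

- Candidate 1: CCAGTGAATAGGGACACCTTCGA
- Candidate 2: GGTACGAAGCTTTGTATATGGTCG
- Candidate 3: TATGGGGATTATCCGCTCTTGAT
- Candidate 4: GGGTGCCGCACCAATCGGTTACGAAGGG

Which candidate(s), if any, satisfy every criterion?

Candidate 2 only.

Candidate 1 (23 nt, A=7 T=4 G=6 C=6): length 23, outside 24–27 ✗; longest run = 3 ✓; Tm = 2·11 + 4·12 = 70°C ✓ — fails.
Candidate 2 (24 nt, A=5 T=8 G=8 C=3): length 24 ✓; longest run = 3 ✓; Tm = 2·13 + 4·11 = 70°C ✓ — passes.
Candidate 3 (23 nt, A=4 T=9 G=6 C=4): length 23, outside 24–27 ✗; longest run = 4 ✓; Tm = 2·13 + 4·10 = 66°C, outside 67–82°C ✗ — fails.
Candidate 4 (28 nt, A=6 T=4 G=11 C=7): length 28, outside 24–27 ✗; longest run = 3 ✓; Tm = 2·10 + 4·18 = 92°C, outside 67–82°C ✗ — fails.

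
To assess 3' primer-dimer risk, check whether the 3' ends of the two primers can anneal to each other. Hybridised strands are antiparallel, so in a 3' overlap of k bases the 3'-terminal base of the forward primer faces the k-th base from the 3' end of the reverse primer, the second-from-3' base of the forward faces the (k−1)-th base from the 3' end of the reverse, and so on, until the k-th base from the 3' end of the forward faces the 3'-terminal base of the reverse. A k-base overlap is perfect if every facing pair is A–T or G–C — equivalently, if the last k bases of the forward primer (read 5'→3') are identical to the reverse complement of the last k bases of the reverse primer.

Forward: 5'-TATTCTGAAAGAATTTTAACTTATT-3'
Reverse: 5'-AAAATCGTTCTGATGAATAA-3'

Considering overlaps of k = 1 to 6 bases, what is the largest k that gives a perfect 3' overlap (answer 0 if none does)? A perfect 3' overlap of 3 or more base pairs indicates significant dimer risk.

Last 6 bases (5'→3') — forward …CTTATT, reverse …GAATAA.
Reverse complement of the reverse primer's last 6 bases: TTATTC; its first k bases are the reverse complement of the reverse primer's last k bases, so a perfect k-base overlap needs the forward primer's last k bases to equal them.
Comparing (forward last k vs required): k=1: T vs T ✓; k=2: TT vs TT ✓; k=3: ATT vs TTA ✗; k=4: TATT vs TTAT ✗; k=5: TTATT vs TTATT ✓; k=6: CTTATT vs TTATTC ✗.
Perfect overlaps at k = 1, 2, 5; the largest is 5.

Longest perfect overlap: 5 complementary base pairs; significant dimer risk (threshold 3).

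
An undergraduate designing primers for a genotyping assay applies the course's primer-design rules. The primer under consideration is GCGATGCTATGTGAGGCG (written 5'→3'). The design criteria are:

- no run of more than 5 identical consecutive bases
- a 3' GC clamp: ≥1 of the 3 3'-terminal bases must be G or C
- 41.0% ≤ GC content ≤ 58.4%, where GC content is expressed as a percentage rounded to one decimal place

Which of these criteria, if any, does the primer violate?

Base counts: A=3, T=4, G=8, C=3 (length 18).
homopolymer run: longest run = 2 ✓
GC clamp: 3' end GCG has 3 G/C ✓
GC content: GC 11/18 = 61.1%, outside 41.0–58.4% ✗

Fails: GC content.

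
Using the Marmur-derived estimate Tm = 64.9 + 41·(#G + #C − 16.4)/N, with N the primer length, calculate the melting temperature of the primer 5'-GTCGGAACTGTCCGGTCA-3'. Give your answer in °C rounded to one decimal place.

Base counts: A=3, T=4, G=6, C=5; G+C = 11, N = 18.
Tm = 64.9 + 41·(11 − 16.4)/18 = 64.9 + -221.40/18 = 52.6°C.

52.6°C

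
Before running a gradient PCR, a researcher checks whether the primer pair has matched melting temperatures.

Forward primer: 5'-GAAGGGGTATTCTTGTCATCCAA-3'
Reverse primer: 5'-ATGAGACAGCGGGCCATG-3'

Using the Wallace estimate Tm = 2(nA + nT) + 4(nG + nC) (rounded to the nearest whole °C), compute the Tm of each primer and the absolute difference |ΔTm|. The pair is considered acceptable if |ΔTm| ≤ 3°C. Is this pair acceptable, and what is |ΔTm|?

|ΔTm| = 8°C; the pair is not acceptable.

Forward: A=6 T=7 G=6 C=4 → Tm = 2·13 + 4·10 = 66°C.
Reverse: A=5 T=2 G=7 C=4 → Tm = 2·7 + 4·11 = 58°C.
|ΔTm| = |66 − 58| = 8°C, > 3°C.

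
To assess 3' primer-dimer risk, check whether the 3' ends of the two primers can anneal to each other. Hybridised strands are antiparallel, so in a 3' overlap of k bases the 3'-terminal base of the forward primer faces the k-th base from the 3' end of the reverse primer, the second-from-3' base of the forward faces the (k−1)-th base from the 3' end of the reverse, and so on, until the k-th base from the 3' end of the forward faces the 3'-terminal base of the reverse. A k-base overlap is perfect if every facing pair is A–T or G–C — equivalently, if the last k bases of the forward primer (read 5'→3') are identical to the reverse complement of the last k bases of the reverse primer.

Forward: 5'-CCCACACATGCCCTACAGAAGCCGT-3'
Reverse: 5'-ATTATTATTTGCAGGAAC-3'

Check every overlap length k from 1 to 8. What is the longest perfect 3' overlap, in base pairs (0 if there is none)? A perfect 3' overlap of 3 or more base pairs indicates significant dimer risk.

Longest perfect overlap: 2 complementary base pairs; below the dimer-risk threshold (threshold 3).

Last 8 bases (5'→3') — forward …GAAGCCGT, reverse …GCAGGAAC.
Reverse complement of the reverse primer's last 8 bases: GTTCCTGC; its first k bases are the reverse complement of the reverse primer's last k bases, so a perfect k-base overlap needs the forward primer's last k bases to equal them.
Comparing (forward last k vs required): k=1: T vs G ✗; k=2: GT vs GT ✓; k=3: CGT vs GTT ✗; k=4: CCGT vs GTTC ✗; k=5: GCCGT vs GTTCC ✗; k=6: AGCCGT vs GTTCCT ✗; k=7: AAGCCGT vs GTTCCTG ✗; k=8: GAAGCCGT vs GTTCCTGC ✗.
Only k = 2 is perfect, so the longest perfect 3' overlap is 2.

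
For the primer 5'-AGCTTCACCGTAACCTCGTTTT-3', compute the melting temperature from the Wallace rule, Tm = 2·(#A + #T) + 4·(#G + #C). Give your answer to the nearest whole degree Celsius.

64°C

Base counts: A=4, T=8, G=3, C=7 (length 22).
Tm = 2·(4+8) + 4·(3+7) = 2·12 + 4·10 = 24 + 40 = 64°C.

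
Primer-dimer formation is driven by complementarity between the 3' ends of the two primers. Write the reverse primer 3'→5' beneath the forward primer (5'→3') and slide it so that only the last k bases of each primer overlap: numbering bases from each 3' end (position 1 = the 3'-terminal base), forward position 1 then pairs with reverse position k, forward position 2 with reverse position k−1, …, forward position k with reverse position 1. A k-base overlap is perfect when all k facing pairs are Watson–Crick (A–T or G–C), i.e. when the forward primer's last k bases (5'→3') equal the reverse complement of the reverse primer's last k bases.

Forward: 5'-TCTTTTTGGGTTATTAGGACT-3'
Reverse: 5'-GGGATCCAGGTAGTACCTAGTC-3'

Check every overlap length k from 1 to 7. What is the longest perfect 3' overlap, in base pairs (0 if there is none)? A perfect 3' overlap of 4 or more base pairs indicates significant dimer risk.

Longest perfect overlap: 4 complementary base pairs; significant dimer risk (threshold 4).

Last 7 bases (5'→3') — forward …TAGGACT, reverse …CCTAGTC.
Reverse complement of the reverse primer's last 7 bases: GACTAGG; its first k bases are the reverse complement of the reverse primer's last k bases, so a perfect k-base overlap needs the forward primer's last k bases to equal them.
Comparing (forward last k vs required): k=1: T vs G ✗; k=2: CT vs GA ✗; k=3: ACT vs GAC ✗; k=4: GACT vs GACT ✓; k=5: GGACT vs GACTA ✗; k=6: AGGACT vs GACTAG ✗; k=7: TAGGACT vs GACTAGG ✗.
Only k = 4 is perfect, so the longest perfect 3' overlap is 4.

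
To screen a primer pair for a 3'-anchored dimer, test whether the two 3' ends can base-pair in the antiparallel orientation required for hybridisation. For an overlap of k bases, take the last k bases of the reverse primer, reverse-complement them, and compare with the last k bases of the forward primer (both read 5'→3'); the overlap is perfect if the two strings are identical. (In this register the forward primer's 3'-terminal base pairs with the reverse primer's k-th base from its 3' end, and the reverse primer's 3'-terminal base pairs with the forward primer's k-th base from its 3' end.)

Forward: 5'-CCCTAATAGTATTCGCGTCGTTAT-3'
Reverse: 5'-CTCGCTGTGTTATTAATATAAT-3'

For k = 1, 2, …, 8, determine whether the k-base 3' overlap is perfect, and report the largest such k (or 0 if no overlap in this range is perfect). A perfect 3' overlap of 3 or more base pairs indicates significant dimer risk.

Last 8 bases (5'→3') — forward …GTCGTTAT, reverse …AATATAAT.
Reverse complement of the reverse primer's last 8 bases: ATTATATT; its first k bases are the reverse complement of the reverse primer's last k bases, so a perfect k-base overlap needs the forward primer's last k bases to equal them.
Comparing (forward last k vs required): k=1: T vs A ✗; k=2: AT vs AT ✓; k=3: TAT vs ATT ✗; k=4: TTAT vs ATTA ✗; k=5: GTTAT vs ATTAT ✗; k=6: CGTTAT vs ATTATA ✗; k=7: TCGTTAT vs ATTATAT ✗; k=8: GTCGTTAT vs ATTATATT ✗.
Only k = 2 is perfect, so the longest perfect 3' overlap is 2.

Longest perfect overlap: 2 complementary base pairs; below the dimer-risk threshold (threshold 3).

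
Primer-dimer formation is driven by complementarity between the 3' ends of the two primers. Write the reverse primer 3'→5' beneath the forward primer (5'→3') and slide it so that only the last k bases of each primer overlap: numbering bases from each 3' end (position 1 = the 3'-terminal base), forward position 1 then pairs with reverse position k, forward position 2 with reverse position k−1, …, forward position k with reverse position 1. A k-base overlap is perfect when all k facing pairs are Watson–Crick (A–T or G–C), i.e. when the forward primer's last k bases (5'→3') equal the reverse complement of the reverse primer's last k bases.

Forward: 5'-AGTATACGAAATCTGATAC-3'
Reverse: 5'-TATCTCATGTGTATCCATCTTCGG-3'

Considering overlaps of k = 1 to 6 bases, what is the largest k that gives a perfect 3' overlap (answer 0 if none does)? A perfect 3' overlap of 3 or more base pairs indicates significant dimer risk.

Longest perfect overlap: 1 complementary base pair; below the dimer-risk threshold (threshold 3).

Last 6 bases (5'→3') — forward …TGATAC, reverse …CTTCGG.
Reverse complement of the reverse primer's last 6 bases: CCGAAG; its first k bases are the reverse complement of the reverse primer's last k bases, so a perfect k-base overlap needs the forward primer's last k bases to equal them.
Comparing (forward last k vs required): k=1: C vs C ✓; k=2: AC vs CC ✗; k=3: TAC vs CCG ✗; k=4: ATAC vs CCGA ✗; k=5: GATAC vs CCGAA ✗; k=6: TGATAC vs CCGAAG ✗.
Only k = 1 is perfect, so the longest perfect 3' overlap is 1.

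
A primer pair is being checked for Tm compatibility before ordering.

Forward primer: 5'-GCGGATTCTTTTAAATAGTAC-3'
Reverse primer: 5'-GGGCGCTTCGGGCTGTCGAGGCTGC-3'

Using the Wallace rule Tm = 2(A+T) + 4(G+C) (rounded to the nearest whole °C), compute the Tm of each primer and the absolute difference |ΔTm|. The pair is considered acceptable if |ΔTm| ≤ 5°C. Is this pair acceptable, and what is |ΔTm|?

Forward: A=6 T=8 G=4 C=3 → Tm = 2·14 + 4·7 = 56°C.
Reverse: A=1 T=5 G=12 C=7 → Tm = 2·6 + 4·19 = 88°C.
|ΔTm| = |56 − 88| = 32°C, > 5°C.

|ΔTm| = 32°C; the pair is not acceptable.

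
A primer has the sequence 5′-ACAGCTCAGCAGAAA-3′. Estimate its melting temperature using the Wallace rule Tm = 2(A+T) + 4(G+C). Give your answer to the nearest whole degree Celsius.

44°C

Base counts: A=7, T=1, G=3, C=4 (length 15).
Tm = 2·(7+1) + 4·(3+4) = 2·8 + 4·7 = 16 + 28 = 44°C.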